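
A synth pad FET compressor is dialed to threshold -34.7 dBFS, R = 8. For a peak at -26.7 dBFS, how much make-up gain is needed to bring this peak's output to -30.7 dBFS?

3 dB

Without make-up, output = threshold + overshoot/8 = -34.7 + 1 = -33.7 dBFS.
Gap to target: 3 dB.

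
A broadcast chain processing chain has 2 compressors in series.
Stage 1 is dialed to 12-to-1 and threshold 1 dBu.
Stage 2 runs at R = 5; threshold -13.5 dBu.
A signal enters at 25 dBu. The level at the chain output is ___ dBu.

-10.2 dBu

Stage 1: 24 dB above 1 dBu, reduced 12:1 to 2 dB above → 3 dBu.
Stage 2: 16.5 dB above -13.5 dBu, reduced 5:1 to 3.3 dB above → -10.2 dBu.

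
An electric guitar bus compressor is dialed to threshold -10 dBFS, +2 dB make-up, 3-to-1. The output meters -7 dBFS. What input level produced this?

Stripping the +2 dB make-up gives -9 dBFS at the gain stage.
That's 1 dB above the -10 dBFS threshold.
Undo the ratio: input overshoot = 1 × 3 = 3 dB, giving input = -7 dBFS.

-7 dBFS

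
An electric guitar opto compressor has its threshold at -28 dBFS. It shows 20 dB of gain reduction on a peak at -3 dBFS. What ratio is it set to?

5:1

Input overshoot = -3 − (-28) = 25 dB.
Output overshoot = 25 − 20 = 5 dB.
Ratio = input overshoot / output overshoot = 25 / 5 = 5.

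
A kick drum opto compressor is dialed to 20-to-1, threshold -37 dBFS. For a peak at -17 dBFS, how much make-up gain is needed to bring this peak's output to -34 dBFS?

2 dB

Overshoot 20 dB → 20/20 = 1 dB after compression, so the compressed level is -37 + 1 = -36 dBFS.
Make-up = target − compressed = -34 − (-36) = 2 dB.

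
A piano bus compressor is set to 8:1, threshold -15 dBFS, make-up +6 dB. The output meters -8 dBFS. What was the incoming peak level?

-7 dBFS

Remove make-up: -8 − 6 = -14 dBFS.
The compressed level sits -14 − (-15) = 1 dB over threshold.
Undo the ratio: input overshoot = 1 × 8 = 8 dB, giving input = -7 dBFS.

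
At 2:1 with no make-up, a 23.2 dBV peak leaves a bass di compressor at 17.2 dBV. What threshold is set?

Input is 12 dB above T (since output overshoot × R = input overshoot: (17.2 − T)·2 = 23.2 − T gives T = 11.2 dBV).
Check: 11.2 + (23.2 − 11.2)/2 = 11.2 + 6 = 17.2 dBV. ✓

11.2 dBV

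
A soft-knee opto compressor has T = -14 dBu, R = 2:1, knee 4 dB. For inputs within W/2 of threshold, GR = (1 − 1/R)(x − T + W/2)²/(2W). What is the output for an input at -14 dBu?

-14.25 dBu

x − T + W/2 = -14 − (-14) + 2 = 2.
GR = (1 − 1/2) × 2² / 8 = 0.5 × 4 / 8 = 0.25 dB.
Output = -14 − 0.25 = -14.25 dBu.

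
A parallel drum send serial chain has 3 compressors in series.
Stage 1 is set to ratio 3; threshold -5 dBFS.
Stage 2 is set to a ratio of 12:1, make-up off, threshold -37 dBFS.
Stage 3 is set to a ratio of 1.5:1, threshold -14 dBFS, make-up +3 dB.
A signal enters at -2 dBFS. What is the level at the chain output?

Stage 1: 3 dB above -5 dBFS, reduced 3:1 to 1 dB above → -4 dBFS.
Stage 2: 33 dB above -37 dBFS, reduced 12:1 to 2.75 dB above → -34.25 dBFS.
Stage 3: -34.25 dBFS is at or below the -14 dBFS threshold — no compression; make-up brings it to -31.25 dBFS.

-31.25 dBFS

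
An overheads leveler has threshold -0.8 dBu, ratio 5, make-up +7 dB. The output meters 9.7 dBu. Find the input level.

16.7 dBu

Remove make-up: 9.7 − 7 = 2.7 dBu.
Post-compression overshoot = 2.7 − (-0.8) = 3.5 dB.
Undo the ratio: input overshoot = 3.5 × 5 = 17.5 dB, giving input = 16.7 dBu.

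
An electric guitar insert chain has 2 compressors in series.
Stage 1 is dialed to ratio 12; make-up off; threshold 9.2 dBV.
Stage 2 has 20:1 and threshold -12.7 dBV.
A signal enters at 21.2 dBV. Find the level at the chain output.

Stage 1: overshoot 12 dB → 12/12 = 1 dB → 10.2 dBV.
Stage 2: overshoot 22.9 dB → 22.9/20 = 1.145 dB → -11.555 dBV.

-11.555 dBV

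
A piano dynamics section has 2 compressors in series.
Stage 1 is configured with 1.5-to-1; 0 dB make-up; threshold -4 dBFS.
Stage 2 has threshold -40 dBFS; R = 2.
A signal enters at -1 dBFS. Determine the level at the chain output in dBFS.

-21 dBFS

Stage 1: overshoot 3 dB → 3/1.5 = 2 dB → -2 dBFS.
Stage 2: overshoot 38 dB → 38/2 = 19 dB → -21 dBFS.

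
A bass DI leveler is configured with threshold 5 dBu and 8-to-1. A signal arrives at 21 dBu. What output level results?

21 dBu sits 16 dB over threshold.
At 8:1 the overshoot is divided by 8, leaving 2 dB above threshold.
So the level is 5 + 2 = 7 dBu.

7 dBu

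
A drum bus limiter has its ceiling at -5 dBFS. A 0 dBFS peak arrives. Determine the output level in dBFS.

-5 dBFS

A brickwall limiter is an ∞:1 compressor: any input above the ceiling is clamped to -5 dBFS.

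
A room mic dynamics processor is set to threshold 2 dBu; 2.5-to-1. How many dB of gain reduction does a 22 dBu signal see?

12 dB

22 dBu exceeds the threshold by 20 dB.
At 2.5:1, output sits 20/2.5 = 8 dB above threshold.
So the signal is attenuated by 20 − 8 = 12 dB.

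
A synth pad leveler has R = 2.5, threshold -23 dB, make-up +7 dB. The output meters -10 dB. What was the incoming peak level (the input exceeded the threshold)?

Before make-up, the level was -10 − 7 = -17 dB.
That's 6 dB above the -23 dB threshold.
Before 2.5:1 compression the overshoot was 6 × 2.5 = 15 dB, so input = -23 + 15 = -8 dB.

-8 dB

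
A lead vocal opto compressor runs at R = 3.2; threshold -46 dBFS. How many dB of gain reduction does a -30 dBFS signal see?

11 dB

The signal is 16 dB above threshold.
A 3.2:1 ratio leaves 5 dB of that excess.
Gain reduction = 16 − 5 = 11 dB.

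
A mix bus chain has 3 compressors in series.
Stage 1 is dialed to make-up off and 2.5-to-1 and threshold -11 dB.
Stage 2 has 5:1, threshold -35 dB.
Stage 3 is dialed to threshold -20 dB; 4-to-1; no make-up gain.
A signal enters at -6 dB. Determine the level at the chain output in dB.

-29.8 dB

Stage 1: overshoot 5 dB → 5/2.5 = 2 dB → -9 dB.
Stage 2: overshoot 26 dB → 26/5 = 5.2 dB → -29.8 dB.
Stage 3: -29.8 dB ≤ -20 dB, so stage 3 doesn't engage; output -29.8 dB.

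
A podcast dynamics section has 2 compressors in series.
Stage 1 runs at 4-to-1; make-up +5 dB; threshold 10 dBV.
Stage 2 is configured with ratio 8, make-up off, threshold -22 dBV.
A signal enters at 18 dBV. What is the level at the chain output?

-17.125 dBV

Stage 1: overshoot 8 dB → 8/4 = 2 dB → 12 dBV; +5 dB make-up → 17 dBV.
Stage 2: 17 dBV is 39 dB over -22 dBV; at 8:1 that becomes 4.875 dB over, giving -17.125 dBV.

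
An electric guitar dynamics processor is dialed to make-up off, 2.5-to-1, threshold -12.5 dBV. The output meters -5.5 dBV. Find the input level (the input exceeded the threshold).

Post-compression overshoot = -5.5 − (-12.5) = 7 dB.
Before 2.5:1 compression the overshoot was 7 × 2.5 = 17.5 dB, so input = -12.5 + 17.5 = 5 dBV.

5 dBV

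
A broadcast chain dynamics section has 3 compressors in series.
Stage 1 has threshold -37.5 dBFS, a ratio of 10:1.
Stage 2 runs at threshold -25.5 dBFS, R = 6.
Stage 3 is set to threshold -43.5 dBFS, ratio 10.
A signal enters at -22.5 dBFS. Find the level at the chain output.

Stage 1: overshoot 15 dB → 15/10 = 1.5 dB → -36 dBFS.
Stage 2: -36 dBFS is at or below the -25.5 dBFS threshold — no compression; output -36 dBFS.
Stage 3: overshoot 7.5 dB → 7.5/10 = 0.75 dB → -42.75 dBFS.

-42.75 dBFS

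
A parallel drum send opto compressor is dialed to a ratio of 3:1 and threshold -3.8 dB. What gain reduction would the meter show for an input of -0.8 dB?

2 dB

-0.8 dB exceeds the threshold by 3 dB.
At 3:1, output sits 3/3 = 1 dB above threshold.
Gain reduction = 3 − 1 = 2 dB.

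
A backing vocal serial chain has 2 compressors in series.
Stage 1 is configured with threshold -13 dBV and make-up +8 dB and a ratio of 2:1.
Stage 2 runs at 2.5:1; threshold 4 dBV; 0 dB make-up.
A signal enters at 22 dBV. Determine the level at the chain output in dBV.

7.4 dBV

Stage 1: overshoot 35 dB → 35/2 = 17.5 dB → 4.5 dBV; +8 dB make-up → 12.5 dBV.
Stage 2: 12.5 dBV is 8.5 dB over 4 dBV; at 2.5:1 that becomes 3.4 dB over, giving 7.4 dBV.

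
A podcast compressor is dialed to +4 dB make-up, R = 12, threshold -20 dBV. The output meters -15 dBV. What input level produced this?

-8 dBV

Remove make-up: -15 − 4 = -19 dBV.
The compressed level sits -19 − (-20) = 1 dB over threshold.
Undo the ratio: input overshoot = 1 × 12 = 12 dB, giving input = -8 dBV.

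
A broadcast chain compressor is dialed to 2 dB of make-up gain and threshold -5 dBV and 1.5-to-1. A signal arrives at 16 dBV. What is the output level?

11 dBV

Overshoot: 16 − (-5) = 21 dB.
The 21 dB excess becomes 14 dB after 1.5:1 reduction.
Output = -5 + 14 = 9 dBV; make-up adds 2 dB, giving 11 dBV.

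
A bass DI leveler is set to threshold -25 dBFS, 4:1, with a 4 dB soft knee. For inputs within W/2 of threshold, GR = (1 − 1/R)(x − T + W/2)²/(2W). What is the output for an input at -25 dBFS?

-25.375 dBFS

x − T + W/2 = -25 − (-25) + 2 = 2.
GR = (1 − 1/4) × 2² / 8 = 0.75 × 4 / 8 = 0.375 dB.
Output = -25 − 0.375 = -25.375 dBFS.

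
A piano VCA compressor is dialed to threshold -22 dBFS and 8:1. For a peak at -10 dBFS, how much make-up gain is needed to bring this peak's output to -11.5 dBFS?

9 dB

Overshoot 12 dB → 12/8 = 1.5 dB after compression, so the compressed level is -22 + 1.5 = -20.5 dBFS.
Make-up = target − compressed = -11.5 − (-20.5) = 9 dB.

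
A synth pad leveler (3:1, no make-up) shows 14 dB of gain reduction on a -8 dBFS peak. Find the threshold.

-29 dBFS

Gain reduction = -8 − (-22) = 14 dB; output overshoot = GR / (R − 1) = 14 / 2 = 7 dB.
Threshold = output − output overshoot = -22 − 7 = -29 dBFS.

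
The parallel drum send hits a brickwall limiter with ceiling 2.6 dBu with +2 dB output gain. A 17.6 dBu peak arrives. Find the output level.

4.6 dBu

The limiter clamps the peak to its 2.6 dBu ceiling.
Output gain then adds 2 dB: 2.6 + 2 = 4.6 dBu.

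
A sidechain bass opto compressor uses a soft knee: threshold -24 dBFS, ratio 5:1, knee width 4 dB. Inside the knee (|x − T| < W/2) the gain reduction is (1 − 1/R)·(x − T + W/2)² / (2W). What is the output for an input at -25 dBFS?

x − T + W/2 = -25 − (-24) + 2 = 1.
GR = (1 − 1/5) × 1² / 8 = 0.8 × 1 / 8 = 0.1 dB.
Output = -25 − 0.1 = -25.1 dBFS.

-25.1 dBFS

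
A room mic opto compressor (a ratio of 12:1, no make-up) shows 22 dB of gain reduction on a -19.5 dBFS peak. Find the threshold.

-43.5 dBFS

Input is 24 dB above T (since output overshoot × R = input overshoot: (-41.5 − T)·12 = -19.5 − T gives T = -43.5 dBFS).
Check: -43.5 + (-19.5 − (-43.5))/12 = -43.5 + 2 = -41.5 dBFS. ✓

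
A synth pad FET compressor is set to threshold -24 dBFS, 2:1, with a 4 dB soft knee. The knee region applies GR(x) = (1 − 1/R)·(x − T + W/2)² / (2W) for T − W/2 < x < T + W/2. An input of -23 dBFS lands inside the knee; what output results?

x − T + W/2 = -23 − (-24) + 2 = 3.
GR = (1 − 1/2) × 3² / 8 = 0.5 × 9 / 8 = 0.5625 dB.
Output = -23 − 0.5625 = -23.5625 dBFS.

-23.5625 dBFS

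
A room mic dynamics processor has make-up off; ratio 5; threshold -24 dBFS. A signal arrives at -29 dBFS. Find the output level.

-29 dBFS is 5 dB below the -24 dBFS threshold, so no gain reduction is applied.
Output = input = -29 dBFS.

-29 dBFS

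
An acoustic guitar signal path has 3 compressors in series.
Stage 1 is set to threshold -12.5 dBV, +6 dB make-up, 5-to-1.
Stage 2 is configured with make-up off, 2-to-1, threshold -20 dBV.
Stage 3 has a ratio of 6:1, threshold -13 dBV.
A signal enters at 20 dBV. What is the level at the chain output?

Stage 1: 20 dBV is 32.5 dB over -12.5 dBV; at 5:1 that becomes 6.5 dB over, giving -6 dBV; +6 dB make-up → 0 dBV.
Stage 2: 0 dBV is 20 dB over -20 dBV; at 2:1 that becomes 10 dB over, giving -10 dBV.
Stage 3: 3 dB above -13 dBV, reduced 6:1 to 0.5 dB above → -12.5 dBV.

-12.5 dBV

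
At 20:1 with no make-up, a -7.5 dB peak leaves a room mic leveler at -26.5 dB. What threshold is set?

-27.5 dB

Let T be the threshold. Output overshoot = (input overshoot)/R, so -26.5 − T = (-7.5 − T)/20.
20·(-26.5 − T) = -7.5 − T → 19·T = -530 − (-7.5) = -522.5.
T = -522.5/19 = -27.5 dB.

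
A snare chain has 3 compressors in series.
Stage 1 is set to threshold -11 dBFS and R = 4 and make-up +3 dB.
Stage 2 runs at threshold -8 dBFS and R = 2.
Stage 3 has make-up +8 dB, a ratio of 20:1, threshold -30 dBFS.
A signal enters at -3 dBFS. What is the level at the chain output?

-20.85 dBFS

Stage 1: -3 dBFS is 8 dB over -11 dBFS; at 4:1 that becomes 2 dB over, giving -9 dBFS; +3 dB make-up → -6 dBFS.
Stage 2: overshoot 2 dB → 2/2 = 1 dB → -7 dBFS.
Stage 3: -7 dBFS is 23 dB over -30 dBFS; at 20:1 that becomes 1.15 dB over, giving -28.85 dBFS; +8 dB make-up → -20.85 dBFS.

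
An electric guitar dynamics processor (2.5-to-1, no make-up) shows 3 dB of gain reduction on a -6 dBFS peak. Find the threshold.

Input is 5 dB above T (since output overshoot × R = input overshoot: (-9 − T)·2.5 = -6 − T gives T = -11 dBFS).
Check: -11 + (-6 − (-11))/2.5 = -11 + 2 = -9 dBFS. ✓

-11 dBFS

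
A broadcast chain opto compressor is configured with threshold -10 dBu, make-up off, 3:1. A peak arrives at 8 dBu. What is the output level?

8 dBu sits 18 dB over threshold.
The 18 dB excess becomes 6 dB after 3:1 reduction.
Output = -10 + 6 = -4 dBu.

-4 dBu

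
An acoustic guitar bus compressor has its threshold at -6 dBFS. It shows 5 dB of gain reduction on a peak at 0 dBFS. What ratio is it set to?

6:1

Input overshoot = 0 − (-6) = 6 dB.
Output overshoot = 6 − 5 = 1 dB.
Ratio = input overshoot / output overshoot = 6 / 1 = 6.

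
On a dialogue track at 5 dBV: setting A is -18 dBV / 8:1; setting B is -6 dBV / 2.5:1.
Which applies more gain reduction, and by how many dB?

A: 23 dB over, compressed to 2.875 dB over, so 20.125 dB of GR.
B: 11 dB over, compressed to 4.4 dB over, so 6.6 dB of GR.
A reduces 13.525 dB more.

A, by 13.525 dB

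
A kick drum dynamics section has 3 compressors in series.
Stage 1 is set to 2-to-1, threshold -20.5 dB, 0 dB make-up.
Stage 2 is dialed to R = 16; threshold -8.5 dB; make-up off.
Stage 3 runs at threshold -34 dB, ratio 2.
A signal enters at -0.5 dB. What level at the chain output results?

Stage 1: 20 dB above -20.5 dB, reduced 2:1 to 10 dB above → -10.5 dB.
Stage 2: -10.5 dB is at or below the -8.5 dB threshold — no compression; output -10.5 dB.
Stage 3: -10.5 dB is 23.5 dB over -34 dB; at 2:1 that becomes 11.75 dB over, giving -22.25 dB.

-22.25 dB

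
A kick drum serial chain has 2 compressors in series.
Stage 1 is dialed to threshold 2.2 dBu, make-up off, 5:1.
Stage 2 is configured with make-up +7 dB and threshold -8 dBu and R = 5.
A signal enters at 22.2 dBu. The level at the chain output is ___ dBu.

Stage 1: overshoot 20 dB → 20/5 = 4 dB → 6.2 dBu.
Stage 2: 14.2 dB above -8 dBu, reduced 5:1 to 2.84 dB above → -5.16 dBu; +7 dB make-up → 1.84 dBu.

1.84 dBu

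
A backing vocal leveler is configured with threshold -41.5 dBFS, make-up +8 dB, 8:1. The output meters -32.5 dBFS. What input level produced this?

Stripping the +8 dB make-up gives -40.5 dBFS at the gain stage.
The compressed level sits -40.5 − (-41.5) = 1 dB over threshold.
Before 8:1 compression the overshoot was 1 × 8 = 8 dB, so input = -41.5 + 8 = -33.5 dBFS.

-33.5 dBFS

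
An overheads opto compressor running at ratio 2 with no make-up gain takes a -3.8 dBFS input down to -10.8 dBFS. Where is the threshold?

Let T be the threshold. Output overshoot = (input overshoot)/R, so -10.8 − T = (-3.8 − T)/2.
2·(-10.8 − T) = -3.8 − T → 1·T = -21.6 − (-3.8) = -17.8.
T = -17.8/1 = -17.8 dBFS.

-17.8 dBFS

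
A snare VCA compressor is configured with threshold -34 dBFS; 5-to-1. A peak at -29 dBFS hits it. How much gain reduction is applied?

The signal is 5 dB above threshold.
A 5:1 ratio leaves 1 dB of that excess.
Gain reduction = 5 − 1 = 4 dB.

4 dB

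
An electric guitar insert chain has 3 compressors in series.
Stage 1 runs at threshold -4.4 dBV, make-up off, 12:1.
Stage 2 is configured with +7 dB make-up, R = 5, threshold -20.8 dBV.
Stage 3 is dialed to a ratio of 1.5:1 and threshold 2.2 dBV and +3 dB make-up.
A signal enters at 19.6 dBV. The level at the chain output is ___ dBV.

-7.12 dBV

Stage 1: 24 dB above -4.4 dBV, reduced 12:1 to 2 dB above → -2.4 dBV.
Stage 2: 18.4 dB above -20.8 dBV, reduced 5:1 to 3.68 dB above → -17.12 dBV; +7 dB make-up → -10.12 dBV.
Stage 3: below threshold (-10.12 ≤ 2.2); passes unchanged; make-up brings it to -7.12 dBV.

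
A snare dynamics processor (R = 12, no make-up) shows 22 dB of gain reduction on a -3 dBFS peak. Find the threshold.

Gain reduction = -3 − (-25) = 22 dB; output overshoot = GR / (R − 1) = 22 / 11 = 2 dB.
Threshold = output − output overshoot = -25 − 2 = -27 dBFS.

-27 dBFS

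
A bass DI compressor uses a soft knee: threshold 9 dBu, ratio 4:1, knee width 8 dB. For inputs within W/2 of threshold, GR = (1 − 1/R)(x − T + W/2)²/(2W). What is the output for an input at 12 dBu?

9.703125 dBu

x − T + W/2 = 12 − 9 + 4 = 7.
GR = (1 − 1/4) × 7² / 16 = 0.75 × 49 / 16 = 2.296875 dB.
Output = 12 − 2.296875 = 9.703125 dBu.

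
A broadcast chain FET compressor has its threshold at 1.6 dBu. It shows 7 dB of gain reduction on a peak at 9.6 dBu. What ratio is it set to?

Input overshoot = 9.6 − 1.6 = 8 dB.
Output overshoot = 8 − 7 = 1 dB.
Ratio = input overshoot / output overshoot = 8 / 1 = 8.

8:1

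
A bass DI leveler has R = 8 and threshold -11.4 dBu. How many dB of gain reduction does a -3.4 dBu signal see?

7 dB

Overshoot = -3.4 − (-11.4) = 8 dB.
A 8:1 ratio leaves 1 dB of that excess.
Gain reduction = 8 − 1 = 7 dB.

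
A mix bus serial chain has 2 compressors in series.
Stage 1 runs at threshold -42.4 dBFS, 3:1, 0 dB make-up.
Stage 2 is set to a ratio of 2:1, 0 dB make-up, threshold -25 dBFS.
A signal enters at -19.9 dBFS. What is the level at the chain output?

-34.9 dBFS

Stage 1: overshoot 22.5 dB → 22.5/3 = 7.5 dB → -34.9 dBFS.
Stage 2: -34.9 dBFS ≤ -25 dBFS, so stage 2 doesn't engage; output -34.9 dBFS.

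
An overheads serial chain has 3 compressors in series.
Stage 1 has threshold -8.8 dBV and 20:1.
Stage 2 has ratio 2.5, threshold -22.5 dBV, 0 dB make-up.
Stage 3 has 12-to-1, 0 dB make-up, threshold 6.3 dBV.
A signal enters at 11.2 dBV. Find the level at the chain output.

Stage 1: overshoot 20 dB → 20/20 = 1 dB → -7.8 dBV.
Stage 2: 14.7 dB above -22.5 dBV, reduced 2.5:1 to 5.88 dB above → -16.62 dBV.
Stage 3: -16.62 dBV ≤ 6.3 dBV, so stage 3 doesn't engage; output -16.62 dBV.

-16.62 dBV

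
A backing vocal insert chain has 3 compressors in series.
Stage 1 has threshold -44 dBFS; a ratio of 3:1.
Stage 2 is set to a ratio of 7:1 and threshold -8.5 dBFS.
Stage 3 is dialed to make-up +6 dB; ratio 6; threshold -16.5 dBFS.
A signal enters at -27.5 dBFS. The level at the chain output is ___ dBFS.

-32.5 dBFS

Stage 1: -27.5 dBFS is 16.5 dB over -44 dBFS; at 3:1 that becomes 5.5 dB over, giving -38.5 dBFS.
Stage 2: below threshold (-38.5 ≤ -8.5); passes unchanged; output -38.5 dBFS.
Stage 3: -38.5 dBFS ≤ -16.5 dBFS, so stage 3 doesn't engage; make-up brings it to -32.5 dBFS.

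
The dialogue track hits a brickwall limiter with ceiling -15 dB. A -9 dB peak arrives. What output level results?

-15 dB

At ∞:1, everything above -15 dB is held at the ceiling.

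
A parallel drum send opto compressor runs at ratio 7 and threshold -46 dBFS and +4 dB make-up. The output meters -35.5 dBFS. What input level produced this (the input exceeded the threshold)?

Before make-up, the level was -35.5 − 4 = -39.5 dBFS.
Post-compression overshoot = -39.5 − (-46) = 6.5 dB.
Input overshoot = R × output overshoot = 45.5 dB → input = -46 + 45.5 = -0.5 dBFS.

-0.5 dBFS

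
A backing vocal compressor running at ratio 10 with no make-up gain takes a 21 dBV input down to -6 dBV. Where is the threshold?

-9 dBV

Input is 30 dB above T (since output overshoot × R = input overshoot: (-6 − T)·10 = 21 − T gives T = -9 dBV).
Check: -9 + (21 − (-9))/10 = -9 + 3 = -6 dBV. ✓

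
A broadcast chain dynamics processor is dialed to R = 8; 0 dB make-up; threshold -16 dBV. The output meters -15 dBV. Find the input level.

-8 dBV

The compressed level sits -15 − (-16) = 1 dB over threshold.
Before 8:1 compression the overshoot was 1 × 8 = 8 dB, so input = -16 + 8 = -8 dBV.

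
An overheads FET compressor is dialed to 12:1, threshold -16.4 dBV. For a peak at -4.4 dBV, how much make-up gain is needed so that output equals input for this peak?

11 dB

Without make-up, output = threshold + overshoot/12 = -16.4 + 1 = -15.4 dBV.
Gap to target: 11 dB.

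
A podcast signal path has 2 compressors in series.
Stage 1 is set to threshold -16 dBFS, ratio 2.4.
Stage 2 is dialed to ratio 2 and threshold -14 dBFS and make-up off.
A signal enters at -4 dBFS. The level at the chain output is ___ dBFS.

-12.5 dBFS

Stage 1: -4 dBFS is 12 dB over -16 dBFS; at 2.4:1 that becomes 5 dB over, giving -11 dBFS.
Stage 2: -11 dBFS is 3 dB over -14 dBFS; at 2:1 that becomes 1.5 dB over, giving -12.5 dBFS.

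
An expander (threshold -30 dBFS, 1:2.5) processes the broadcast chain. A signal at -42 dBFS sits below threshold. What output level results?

The input is 12 dB below the -30 dBFS threshold.
A 1:2.5 expander multiplies undershoot by 2.5: 12 × 2.5 = 30 dB below threshold.
Output = -30 − 30 = -60 dBFS.

-60 dBFS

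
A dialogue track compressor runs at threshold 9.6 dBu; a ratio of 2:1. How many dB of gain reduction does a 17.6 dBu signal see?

17.6 dBu exceeds the threshold by 8 dB.
At 2:1, output sits 8/2 = 4 dB above threshold.
GR = overshoot in − overshoot out = 8 − 4 = 4 dB.

4 dB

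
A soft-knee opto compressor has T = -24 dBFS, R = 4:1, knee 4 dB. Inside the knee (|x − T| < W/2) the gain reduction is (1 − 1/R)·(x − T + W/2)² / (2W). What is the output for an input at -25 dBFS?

x − T + W/2 = -25 − (-24) + 2 = 1.
GR = (1 − 1/4) × 1² / 8 = 0.75 × 1 / 8 = 0.09375 dB.
Output = -25 − 0.09375 = -25.09375 dBFS.

-25.09375 dBFS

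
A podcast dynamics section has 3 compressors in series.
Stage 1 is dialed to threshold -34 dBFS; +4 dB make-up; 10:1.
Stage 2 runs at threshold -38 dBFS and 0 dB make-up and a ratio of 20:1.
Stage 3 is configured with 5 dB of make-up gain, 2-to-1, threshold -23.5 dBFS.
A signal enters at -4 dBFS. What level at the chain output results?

Stage 1: 30 dB above -34 dBFS, reduced 10:1 to 3 dB above → -31 dBFS; +4 dB make-up → -27 dBFS.
Stage 2: overshoot 11 dB → 11/20 = 0.55 dB → -37.45 dBFS.
Stage 3: below threshold (-37.45 ≤ -23.5); passes unchanged; make-up brings it to -32.45 dBFS.

-32.45 dBFS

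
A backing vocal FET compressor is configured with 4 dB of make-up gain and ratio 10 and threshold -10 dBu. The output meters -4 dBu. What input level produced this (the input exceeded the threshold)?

Before make-up, the level was -4 − 4 = -8 dBu.
The compressed level sits -8 − (-10) = 2 dB over threshold.
Before 10:1 compression the overshoot was 2 × 10 = 20 dB, so input = -10 + 20 = 10 dBu.

10 dBu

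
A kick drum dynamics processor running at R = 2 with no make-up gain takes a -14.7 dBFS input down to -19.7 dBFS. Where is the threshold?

Gain reduction = -14.7 − (-19.7) = 5 dB; output overshoot = GR / (R − 1) = 5 / 1 = 5 dB.
Threshold = output − output overshoot = -19.7 − 5 = -24.7 dBFS.

-24.7 dBFS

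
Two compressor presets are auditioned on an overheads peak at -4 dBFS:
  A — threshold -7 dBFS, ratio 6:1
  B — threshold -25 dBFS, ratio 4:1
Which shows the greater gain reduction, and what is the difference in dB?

A: GR = 3 − 3/6 = 2.5 dB.
B: GR = 21 − 21/4 = 15.75 dB.
Difference: 13.25 dB in favour of B.

B, by 13.25 dB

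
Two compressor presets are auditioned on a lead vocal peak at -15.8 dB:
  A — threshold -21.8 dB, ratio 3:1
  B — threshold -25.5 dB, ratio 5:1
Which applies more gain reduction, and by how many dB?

A: 6 dB over, compressed to 2 dB over, so 4 dB of GR.
B: 9.7 dB over, compressed to 1.94 dB over, so 7.76 dB of GR.
B reduces 3.76 dB more.

B, by 3.76 dB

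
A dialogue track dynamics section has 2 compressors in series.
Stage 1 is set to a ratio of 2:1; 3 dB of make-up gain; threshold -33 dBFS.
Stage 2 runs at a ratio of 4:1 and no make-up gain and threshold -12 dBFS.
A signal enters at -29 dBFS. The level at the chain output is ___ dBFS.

Stage 1: -29 dBFS is 4 dB over -33 dBFS; at 2:1 that becomes 2 dB over, giving -31 dBFS; +3 dB make-up → -28 dBFS.
Stage 2: -28 dBFS is at or below the -12 dBFS threshold — no compression; output -28 dBFS.

-28 dBFS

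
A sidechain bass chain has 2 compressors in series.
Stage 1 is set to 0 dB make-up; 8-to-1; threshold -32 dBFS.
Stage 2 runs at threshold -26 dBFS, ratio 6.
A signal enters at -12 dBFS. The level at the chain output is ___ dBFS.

Stage 1: overshoot 20 dB → 20/8 = 2.5 dB → -29.5 dBFS.
Stage 2: below threshold (-29.5 ≤ -26); passes unchanged; output -29.5 dBFS.

-29.5 dBFS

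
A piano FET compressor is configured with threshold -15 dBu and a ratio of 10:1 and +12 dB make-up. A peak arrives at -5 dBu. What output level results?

Overshoot: -5 − (-15) = 10 dB.
10:1 compression reduces that to 10/10 = 1 dB over.
So the level is -15 + 1 = -14 dBu; make-up adds 12 dB, giving -2 dBu.

-2 dBu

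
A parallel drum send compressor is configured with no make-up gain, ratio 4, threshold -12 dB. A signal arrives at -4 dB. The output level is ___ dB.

-10 dB

The input is 8 dB above the -12 dB threshold.
The 8 dB excess becomes 2 dB after 4:1 reduction.
That puts the output at -10 dB.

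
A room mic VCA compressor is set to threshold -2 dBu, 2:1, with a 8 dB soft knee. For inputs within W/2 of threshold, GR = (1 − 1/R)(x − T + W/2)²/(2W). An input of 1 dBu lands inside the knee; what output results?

-0.53125 dBu

x − T + W/2 = 1 − (-2) + 4 = 7.
GR = (1 − 1/2) × 7² / 16 = 0.5 × 49 / 16 = 1.53125 dB.
Output = 1 − 1.53125 = -0.53125 dBu.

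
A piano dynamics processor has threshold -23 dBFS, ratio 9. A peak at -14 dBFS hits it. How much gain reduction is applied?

The signal is 9 dB above threshold.
After 9:1 compression the overshoot becomes 9/9 = 1 dB.
GR = overshoot in − overshoot out = 9 − 1 = 8 dB.

8 dB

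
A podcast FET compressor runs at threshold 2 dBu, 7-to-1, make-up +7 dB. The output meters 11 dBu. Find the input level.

16 dBu

Stripping the +7 dB make-up gives 4 dBu at the gain stage.
Post-compression overshoot = 4 − 2 = 2 dB.
Before 7:1 compression the overshoot was 2 × 7 = 14 dB, so input = 2 + 14 = 16 dBu.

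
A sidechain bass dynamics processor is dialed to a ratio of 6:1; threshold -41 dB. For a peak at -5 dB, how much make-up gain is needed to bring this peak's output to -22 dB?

13 dB

Without make-up, output = threshold + overshoot/6 = -41 + 6 = -35 dB.
Gap to target: 13 dB.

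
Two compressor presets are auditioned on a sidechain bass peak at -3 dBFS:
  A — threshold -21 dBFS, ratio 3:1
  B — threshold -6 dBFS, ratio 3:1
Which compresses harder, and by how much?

A: overshoot 18 dB → output overshoot 6 dB → GR 12 dB.
B: overshoot 3 dB → output overshoot 1 dB → GR 2 dB.
A reduces 10 dB more.

A, by 10 dB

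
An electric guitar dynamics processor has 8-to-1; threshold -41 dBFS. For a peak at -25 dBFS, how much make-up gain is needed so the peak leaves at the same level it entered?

14 dB

Without make-up, output = threshold + overshoot/8 = -41 + 2 = -39 dBFS.
Gap to target: 14 dB.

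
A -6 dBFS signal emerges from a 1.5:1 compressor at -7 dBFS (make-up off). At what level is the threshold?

Let T be the threshold. Output overshoot = (input overshoot)/R, so -7 − T = (-6 − T)/1.5.
1.5·(-7 − T) = -6 − T → 0.5·T = -10.5 − (-6) = -4.5.
T = -4.5/0.5 = -9 dBFS.

-9 dBFS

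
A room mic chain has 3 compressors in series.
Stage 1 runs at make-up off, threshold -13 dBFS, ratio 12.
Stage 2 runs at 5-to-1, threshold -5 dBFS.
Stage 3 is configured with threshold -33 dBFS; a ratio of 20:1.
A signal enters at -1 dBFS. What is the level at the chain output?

-31.95 dBFS

Stage 1: -1 dBFS is 12 dB over -13 dBFS; at 12:1 that becomes 1 dB over, giving -12 dBFS.
Stage 2: -12 dBFS ≤ -5 dBFS, so stage 2 doesn't engage; output -12 dBFS.
Stage 3: overshoot 21 dB → 21/20 = 1.05 dB → -31.95 dBFS.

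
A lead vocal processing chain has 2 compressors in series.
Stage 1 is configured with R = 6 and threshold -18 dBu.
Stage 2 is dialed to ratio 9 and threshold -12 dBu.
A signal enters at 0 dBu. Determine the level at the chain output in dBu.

Stage 1: overshoot 18 dB → 18/6 = 3 dB → -15 dBu.
Stage 2: -15 dBu is at or below the -12 dBu threshold — no compression; output -15 dBu.

-15 dBu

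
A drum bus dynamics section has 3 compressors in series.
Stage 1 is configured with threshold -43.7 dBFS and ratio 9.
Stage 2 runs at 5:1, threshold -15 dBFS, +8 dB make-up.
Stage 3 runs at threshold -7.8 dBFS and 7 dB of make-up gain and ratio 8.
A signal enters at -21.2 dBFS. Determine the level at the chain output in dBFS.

Stage 1: overshoot 22.5 dB → 22.5/9 = 2.5 dB → -41.2 dBFS.
Stage 2: -41.2 dBFS ≤ -15 dBFS, so stage 2 doesn't engage; make-up brings it to -33.2 dBFS.
Stage 3: below threshold (-33.2 ≤ -7.8); passes unchanged; make-up brings it to -26.2 dBFS.

-26.2 dBFS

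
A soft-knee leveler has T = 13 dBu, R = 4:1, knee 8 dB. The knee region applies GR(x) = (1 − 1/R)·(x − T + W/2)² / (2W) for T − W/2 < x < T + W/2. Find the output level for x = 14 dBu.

x − T + W/2 = 14 − 13 + 4 = 5.
GR = (1 − 1/4) × 5² / 16 = 0.75 × 25 / 16 = 1.171875 dB.
Output = 14 − 1.171875 = 12.828125 dBu.

12.828125 dBu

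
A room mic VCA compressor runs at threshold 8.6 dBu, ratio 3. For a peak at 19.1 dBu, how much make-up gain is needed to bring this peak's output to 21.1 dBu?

9 dB

Without make-up, output = threshold + overshoot/3 = 8.6 + 3.5 = 12.1 dBu.
Gap to target: 9 dB.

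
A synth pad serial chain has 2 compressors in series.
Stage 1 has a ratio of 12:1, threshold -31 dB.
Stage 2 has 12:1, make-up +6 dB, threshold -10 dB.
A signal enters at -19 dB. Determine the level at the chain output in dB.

-24 dB

Stage 1: 12 dB above -31 dB, reduced 12:1 to 1 dB above → -30 dB.
Stage 2: -30 dB ≤ -10 dB, so stage 2 doesn't engage; make-up brings it to -24 dB.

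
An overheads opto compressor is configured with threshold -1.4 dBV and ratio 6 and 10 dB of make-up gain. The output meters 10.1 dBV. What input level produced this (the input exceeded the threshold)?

7.6 dBV

Before make-up, the level was 10.1 − 10 = 0.1 dBV.
Post-compression overshoot = 0.1 − (-1.4) = 1.5 dB.
Input overshoot = R × output overshoot = 9 dB → input = -1.4 + 9 = 7.6 dBV.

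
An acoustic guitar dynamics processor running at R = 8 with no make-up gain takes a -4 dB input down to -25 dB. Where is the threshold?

Input is 24 dB above T (since output overshoot × R = input overshoot: (-25 − T)·8 = -4 − T gives T = -28 dB).
Check: -28 + (-4 − (-28))/8 = -28 + 3 = -25 dB. ✓

-28 dB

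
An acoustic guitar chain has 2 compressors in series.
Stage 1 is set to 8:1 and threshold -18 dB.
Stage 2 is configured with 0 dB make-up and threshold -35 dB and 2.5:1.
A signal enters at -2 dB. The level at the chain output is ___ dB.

Stage 1: overshoot 16 dB → 16/8 = 2 dB → -16 dB.
Stage 2: -16 dB is 19 dB over -35 dB; at 2.5:1 that becomes 7.6 dB over, giving -27.4 dB.

-27.4 dB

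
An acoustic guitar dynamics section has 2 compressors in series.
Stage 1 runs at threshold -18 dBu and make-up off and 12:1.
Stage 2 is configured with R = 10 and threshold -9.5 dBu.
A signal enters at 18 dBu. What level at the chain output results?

-15 dBu

Stage 1: 36 dB above -18 dBu, reduced 12:1 to 3 dB above → -15 dBu.
Stage 2: -15 dBu is at or below the -9.5 dBu threshold — no compression; output -15 dBu.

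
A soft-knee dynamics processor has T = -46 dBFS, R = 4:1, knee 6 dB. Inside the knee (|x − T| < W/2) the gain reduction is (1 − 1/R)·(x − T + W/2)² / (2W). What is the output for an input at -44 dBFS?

-45.5625 dBFS

x − T + W/2 = -44 − (-46) + 3 = 5.
GR = (1 − 1/4) × 5² / 12 = 0.75 × 25 / 12 = 1.5625 dB.
Output = -44 − 1.5625 = -45.5625 dBFS.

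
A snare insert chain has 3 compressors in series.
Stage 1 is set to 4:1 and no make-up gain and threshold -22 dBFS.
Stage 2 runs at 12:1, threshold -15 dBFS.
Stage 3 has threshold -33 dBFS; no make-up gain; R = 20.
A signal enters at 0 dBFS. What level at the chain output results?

-32.175 dBFS

Stage 1: overshoot 22 dB → 22/4 = 5.5 dB → -16.5 dBFS.
Stage 2: -16.5 dBFS is at or below the -15 dBFS threshold — no compression; output -16.5 dBFS.
Stage 3: 16.5 dB above -33 dBFS, reduced 20:1 to 0.825 dB above → -32.175 dBFS.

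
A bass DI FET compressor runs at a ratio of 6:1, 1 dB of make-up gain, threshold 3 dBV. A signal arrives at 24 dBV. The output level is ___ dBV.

The input is 21 dB above the 3 dBV threshold.
6:1 compression reduces that to 21/6 = 3.5 dB over.
Output = 3 + 3.5 = 6.5 dBV; make-up adds 1 dB, giving 7.5 dBV.

7.5 dBV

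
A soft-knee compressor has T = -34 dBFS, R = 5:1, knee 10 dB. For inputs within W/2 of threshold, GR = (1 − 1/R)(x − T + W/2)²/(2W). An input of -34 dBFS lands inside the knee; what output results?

x − T + W/2 = -34 − (-34) + 5 = 5.
GR = (1 − 1/5) × 5² / 20 = 0.8 × 25 / 20 = 1 dB.
Output = -34 − 1 = -35 dBFS.

-35 dBFS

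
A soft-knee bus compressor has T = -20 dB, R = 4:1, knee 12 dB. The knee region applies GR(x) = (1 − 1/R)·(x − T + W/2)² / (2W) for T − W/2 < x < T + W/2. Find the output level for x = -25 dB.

-25.03125 dB

x − T + W/2 = -25 − (-20) + 6 = 1.
GR = (1 − 1/4) × 1² / 24 = 0.75 × 1 / 24 = 0.03125 dB.
Output = -25 − 0.03125 = -25.03125 dB.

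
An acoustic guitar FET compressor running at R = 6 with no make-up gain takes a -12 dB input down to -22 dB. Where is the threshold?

Input is 12 dB above T (since output overshoot × R = input overshoot: (-22 − T)·6 = -12 − T gives T = -24 dB).
Check: -24 + (-12 − (-24))/6 = -24 + 2 = -22 dB. ✓

-24 dB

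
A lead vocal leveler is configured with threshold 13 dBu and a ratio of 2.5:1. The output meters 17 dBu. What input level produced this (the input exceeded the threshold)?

The compressed level sits 17 − 13 = 4 dB over threshold.
Before 2.5:1 compression the overshoot was 4 × 2.5 = 10 dB, so input = 13 + 10 = 23 dBu.

23 dBu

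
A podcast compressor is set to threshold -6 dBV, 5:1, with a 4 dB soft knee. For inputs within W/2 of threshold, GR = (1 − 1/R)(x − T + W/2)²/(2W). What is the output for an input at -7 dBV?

-7.1 dBV

x − T + W/2 = -7 − (-6) + 2 = 1.
GR = (1 − 1/5) × 1² / 8 = 0.8 × 1 / 8 = 0.1 dB.
Output = -7 − 0.1 = -7.1 dBV.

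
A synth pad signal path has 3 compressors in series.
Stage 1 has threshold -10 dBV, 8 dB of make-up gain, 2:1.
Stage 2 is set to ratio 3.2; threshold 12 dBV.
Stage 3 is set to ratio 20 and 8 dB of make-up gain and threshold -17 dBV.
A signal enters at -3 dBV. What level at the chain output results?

-8.075 dBV

Stage 1: 7 dB above -10 dBV, reduced 2:1 to 3.5 dB above → -6.5 dBV; +8 dB make-up → 1.5 dBV.
Stage 2: below threshold (1.5 ≤ 12); passes unchanged; output 1.5 dBV.
Stage 3: 18.5 dB above -17 dBV, reduced 20:1 to 0.925 dB above → -16.075 dBV; +8 dB make-up → -8.075 dBV.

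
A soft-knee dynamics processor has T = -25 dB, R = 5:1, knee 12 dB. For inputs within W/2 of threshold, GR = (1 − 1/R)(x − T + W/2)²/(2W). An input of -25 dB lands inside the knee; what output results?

x − T + W/2 = -25 − (-25) + 6 = 6.
GR = (1 − 1/5) × 6² / 24 = 0.8 × 36 / 24 = 1.2 dB.
Output = -25 − 1.2 = -26.2 dB.

-26.2 dB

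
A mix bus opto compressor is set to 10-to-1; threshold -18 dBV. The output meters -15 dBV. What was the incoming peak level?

The compressed level sits -15 − (-18) = 3 dB over threshold.
Undo the ratio: input overshoot = 3 × 10 = 30 dB, giving input = 12 dBV.

12 dBV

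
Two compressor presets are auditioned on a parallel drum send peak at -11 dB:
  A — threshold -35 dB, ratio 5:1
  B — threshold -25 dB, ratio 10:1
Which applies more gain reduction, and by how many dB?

A, by 6.6 dB

A: 24 dB over, compressed to 4.8 dB over, so 19.2 dB of GR.
B: 14 dB over, compressed to 1.4 dB over, so 12.6 dB of GR.
A applies 6.6 dB more gain reduction.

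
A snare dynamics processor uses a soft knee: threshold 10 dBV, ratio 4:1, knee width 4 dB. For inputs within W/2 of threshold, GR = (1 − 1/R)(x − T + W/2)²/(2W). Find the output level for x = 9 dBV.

8.90625 dBV

x − T + W/2 = 9 − 10 + 2 = 1.
GR = (1 − 1/4) × 1² / 8 = 0.75 × 1 / 8 = 0.09375 dB.
Output = 9 − 0.09375 = 8.90625 dBV.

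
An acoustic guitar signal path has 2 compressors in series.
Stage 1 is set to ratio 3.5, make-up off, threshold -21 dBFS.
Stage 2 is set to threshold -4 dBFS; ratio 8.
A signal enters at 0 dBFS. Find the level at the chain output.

Stage 1: overshoot 21 dB → 21/3.5 = 6 dB → -15 dBFS.
Stage 2: -15 dBFS ≤ -4 dBFS, so stage 2 doesn't engage; output -15 dBFS.

-15 dBFS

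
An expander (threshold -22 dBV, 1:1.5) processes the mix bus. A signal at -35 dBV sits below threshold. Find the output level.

Undershoot = (-22) − (-35) = 13 dB.
At 1:1.5, that expands to 19.5 dB under threshold.
Output = -22 − 19.5 = -41.5 dBV.

-41.5 dBV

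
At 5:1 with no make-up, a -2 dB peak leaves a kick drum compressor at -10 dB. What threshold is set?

Input is 10 dB above T (since output overshoot × R = input overshoot: (-10 − T)·5 = -2 − T gives T = -12 dB).
Check: -12 + (-2 − (-12))/5 = -12 + 2 = -10 dB. ✓

-12 dB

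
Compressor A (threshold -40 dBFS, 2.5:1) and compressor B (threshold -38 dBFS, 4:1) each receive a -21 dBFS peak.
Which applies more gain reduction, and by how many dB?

B, by 1.35 dB

A: overshoot 19 dB → output overshoot 7.6 dB → GR 11.4 dB.
B: overshoot 17 dB → output overshoot 4.25 dB → GR 12.75 dB.
B applies 1.35 dB more gain reduction.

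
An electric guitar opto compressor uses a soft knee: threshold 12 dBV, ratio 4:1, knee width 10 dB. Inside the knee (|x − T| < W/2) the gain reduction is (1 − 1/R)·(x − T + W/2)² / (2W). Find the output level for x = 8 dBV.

x − T + W/2 = 8 − 12 + 5 = 1.
GR = (1 − 1/4) × 1² / 20 = 0.75 × 1 / 20 = 0.0375 dB.
Output = 8 − 0.0375 = 7.9625 dBV.

7.9625 dBV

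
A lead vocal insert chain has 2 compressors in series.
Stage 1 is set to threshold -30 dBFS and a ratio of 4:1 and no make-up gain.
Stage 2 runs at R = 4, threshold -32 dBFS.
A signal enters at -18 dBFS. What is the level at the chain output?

-30.75 dBFS

Stage 1: -18 dBFS is 12 dB over -30 dBFS; at 4:1 that becomes 3 dB over, giving -27 dBFS.
Stage 2: 5 dB above -32 dBFS, reduced 4:1 to 1.25 dB above → -30.75 dBFS.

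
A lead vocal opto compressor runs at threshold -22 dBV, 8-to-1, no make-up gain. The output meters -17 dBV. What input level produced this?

18 dBV

The compressed level sits -17 − (-22) = 5 dB over threshold.
Undo the ratio: input overshoot = 5 × 8 = 40 dB, giving input = 18 dBV.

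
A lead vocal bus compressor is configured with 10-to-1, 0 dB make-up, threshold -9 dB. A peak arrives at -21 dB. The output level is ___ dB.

-21 dB is 12 dB below the -9 dB threshold, so no gain reduction is applied.
Output = input = -21 dB.

-21 dB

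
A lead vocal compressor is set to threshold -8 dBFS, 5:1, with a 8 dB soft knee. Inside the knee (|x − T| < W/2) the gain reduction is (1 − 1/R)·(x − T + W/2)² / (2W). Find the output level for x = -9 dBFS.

-9.45 dBFS

x − T + W/2 = -9 − (-8) + 4 = 3.
GR = (1 − 1/5) × 3² / 16 = 0.8 × 9 / 16 = 0.45 dB.
Output = -9 − 0.45 = -9.45 dBFS.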